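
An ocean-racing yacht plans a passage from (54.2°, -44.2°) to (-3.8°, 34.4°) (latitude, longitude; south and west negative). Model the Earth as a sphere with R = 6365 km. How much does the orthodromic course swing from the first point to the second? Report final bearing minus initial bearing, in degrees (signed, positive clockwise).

Initial bearing θ₁ = atan2(sin Δλ cos φ₂, cos φ₁ sin φ₂ − sin φ₁ cos φ₂ cos Δλ) = 101.48°
Final bearing θ₂ = (initial bearing from the destination back to the start) + 180° = 144.93°
Δθ = θ₂ − θ₁ = +43.5°

+43.5°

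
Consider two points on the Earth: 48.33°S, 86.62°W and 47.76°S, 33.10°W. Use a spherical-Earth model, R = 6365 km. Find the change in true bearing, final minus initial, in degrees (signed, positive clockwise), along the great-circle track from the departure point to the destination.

-41.1°

At departure: θ₁ = atan2(sin Δλ cos φ₂, cos φ₁ sin φ₂ − sin φ₁ cos φ₂ cos Δλ) = 109.71°
At arrival: θ₂ = atan2(sin Δλ cos φ₁, −cos φ₂ sin φ₁ + sin φ₂ cos φ₁ cos Δλ) = 68.60°
Δθ = θ₂ − θ₁ = -41.1°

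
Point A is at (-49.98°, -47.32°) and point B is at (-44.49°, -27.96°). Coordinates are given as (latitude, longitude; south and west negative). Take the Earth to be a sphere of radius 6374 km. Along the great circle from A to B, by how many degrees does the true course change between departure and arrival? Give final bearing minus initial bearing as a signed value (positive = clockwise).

-14.3°

At departure: θ₁ = atan2(sin Δλ cos φ₂, cos φ₁ sin φ₂ − sin φ₁ cos φ₂ cos Δλ) = 74.68°
At arrival: θ₂ = atan2(sin Δλ cos φ₁, −cos φ₂ sin φ₁ + sin φ₂ cos φ₁ cos Δλ) = 60.39°
Δθ = θ₂ − θ₁ = -14.3°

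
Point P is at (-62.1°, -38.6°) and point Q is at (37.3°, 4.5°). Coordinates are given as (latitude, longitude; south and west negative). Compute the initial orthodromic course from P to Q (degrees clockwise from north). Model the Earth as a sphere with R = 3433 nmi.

θ = atan2( sin Δλ·cos φ₂ ,  cos φ₁ sin φ₂ − sin φ₁ cos φ₂ cos Δλ )
  = atan2(+0.5435, +0.7969) = 34.30°

34.3°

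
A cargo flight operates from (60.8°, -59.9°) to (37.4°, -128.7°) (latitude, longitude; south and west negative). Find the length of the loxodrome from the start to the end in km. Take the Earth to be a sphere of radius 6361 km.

5520 km

Rhumb course C = atan2(Δλ, Δψ) with Δψ = ln[tan(π/4+φ₂/2)/tan(π/4+φ₁/2)] = -0.6405, Δλ = -1.2008 → C = 241.93°
d = R·|Δφ| / |cos C| = 6361·0.40841 / 0.47062 = 5520 km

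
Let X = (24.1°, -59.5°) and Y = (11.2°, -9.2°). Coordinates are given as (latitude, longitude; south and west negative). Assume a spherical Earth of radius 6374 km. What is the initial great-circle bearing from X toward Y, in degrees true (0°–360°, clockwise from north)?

N = sin Δλ·cos φ₂ = +0.7547;  D = cos φ₁ sin φ₂ − sin φ₁ cos φ₂ cos Δλ = -0.0786
initial course = atan2(N, D) = 95.94°

95.9°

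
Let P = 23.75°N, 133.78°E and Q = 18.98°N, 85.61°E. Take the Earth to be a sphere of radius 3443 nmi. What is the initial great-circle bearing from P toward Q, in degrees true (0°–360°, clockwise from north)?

273.5°

N = sin Δλ·cos φ₂ = -0.7046;  D = cos φ₁ sin φ₂ − sin φ₁ cos φ₂ cos Δλ = +0.0437
initial course = atan2(N, D) = 273.55°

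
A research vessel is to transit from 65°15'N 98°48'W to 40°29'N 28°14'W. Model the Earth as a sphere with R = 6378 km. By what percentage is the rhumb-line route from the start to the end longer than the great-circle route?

4.4%

Great circle: σ = 0.8016 rad → d_gc = Rσ = 5112.8 km
Rhumb: Δφ = -0.4323, Δλ = +1.2316, Δψ = -0.7429, q = Δφ/Δψ = 0.5819 → d_rh = R√(Δφ²+q²Δλ²) = 5337.9 km
Excess = (5337.9 − 5112.8) / 5112.8 = 225.1 / 5112.8 = 4.40% ≈ 4.4%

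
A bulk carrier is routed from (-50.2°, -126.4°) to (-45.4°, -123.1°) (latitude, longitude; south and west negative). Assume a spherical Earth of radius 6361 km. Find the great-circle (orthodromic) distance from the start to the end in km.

587 km

cos σ = sin φ₁ sin φ₂ + cos φ₁ cos φ₂ cos Δλ
      = sin(-50.20°)sin(-45.40°) + cos(-50.20°)cos(-45.40°)cos(3.30°) = 0.9957
σ = 5.286° → d = Rσ = 6361·0.09225 = 587 km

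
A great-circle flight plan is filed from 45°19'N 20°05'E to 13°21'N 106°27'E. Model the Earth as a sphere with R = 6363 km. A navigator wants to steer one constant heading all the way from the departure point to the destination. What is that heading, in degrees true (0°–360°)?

113.5°

Δψ = ln[tan(π/4+φ₂/2)/tan(π/4+φ₁/2)] = -0.6541
Δλ = +1.5074 rad (taken the short way round)
course = atan2(Δλ, Δψ) = 113.46°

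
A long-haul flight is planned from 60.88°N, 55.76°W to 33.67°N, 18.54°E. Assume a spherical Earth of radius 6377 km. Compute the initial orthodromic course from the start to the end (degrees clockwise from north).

N = sin Δλ·cos φ₂ = +0.8012;  D = cos φ₁ sin φ₂ − sin φ₁ cos φ₂ cos Δλ = +0.0731
initial course = atan2(N, D) = 84.79°

84.8°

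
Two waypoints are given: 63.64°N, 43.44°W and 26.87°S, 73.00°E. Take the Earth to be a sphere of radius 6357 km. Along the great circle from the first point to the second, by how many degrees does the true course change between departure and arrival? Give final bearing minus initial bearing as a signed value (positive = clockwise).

Initial bearing θ₁ = atan2(sin Δλ cos φ₂, cos φ₁ sin φ₂ − sin φ₁ cos φ₂ cos Δλ) = 79.00°
Final bearing θ₂ = (initial bearing from the destination back to the start) + 180° = 150.75°
Δθ = θ₂ − θ₁ = +71.7°

+71.7°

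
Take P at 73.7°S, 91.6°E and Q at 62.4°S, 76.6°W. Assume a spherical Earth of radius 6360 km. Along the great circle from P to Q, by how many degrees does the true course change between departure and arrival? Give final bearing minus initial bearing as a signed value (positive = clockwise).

+167.3°

Initial bearing θ₁ = atan2(sin Δλ cos φ₂, cos φ₁ sin φ₂ − sin φ₁ cos φ₂ cos Δλ) = 187.89°
Final bearing θ₂ = (initial bearing from the destination back to the start) + 180° = 355.23°
Δθ = θ₂ − θ₁ = +167.3°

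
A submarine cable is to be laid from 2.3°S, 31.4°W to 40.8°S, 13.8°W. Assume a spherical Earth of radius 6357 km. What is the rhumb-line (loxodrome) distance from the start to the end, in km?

Δψ = ln[tan(π/4+φ₂/2)/tan(π/4+φ₁/2)] = -0.7411;  Δφ = -0.6720 rad,  Δλ = +0.3072 rad
q = Δφ/Δψ = 0.9067
d = R·√(Δφ² + q²Δλ²) = 6357·0.72739 = 4624 km

4624 km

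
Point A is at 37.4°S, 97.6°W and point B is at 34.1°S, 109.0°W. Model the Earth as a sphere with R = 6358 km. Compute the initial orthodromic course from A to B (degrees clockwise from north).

θ = atan2( sin Δλ·cos φ₂ ,  cos φ₁ sin φ₂ − sin φ₁ cos φ₂ cos Δλ )
  = atan2(-0.1637, +0.0476) = 286.23°

286.2°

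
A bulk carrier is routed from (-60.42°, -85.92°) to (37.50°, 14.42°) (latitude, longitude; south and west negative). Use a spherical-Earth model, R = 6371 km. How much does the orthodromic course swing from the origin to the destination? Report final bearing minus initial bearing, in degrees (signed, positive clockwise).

-39.9°

Initial bearing θ₁ = atan2(sin Δλ cos φ₂, cos φ₁ sin φ₂ − sin φ₁ cos φ₂ cos Δλ) = 77.25°
Final bearing θ₂ = (initial bearing from the destination back to the start) + 180° = 37.36°
Δθ = θ₂ − θ₁ = -39.9°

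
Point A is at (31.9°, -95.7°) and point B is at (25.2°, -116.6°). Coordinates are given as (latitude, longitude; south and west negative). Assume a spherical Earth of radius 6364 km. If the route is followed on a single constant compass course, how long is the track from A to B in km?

Rhumb course C = atan2(Δλ, Δψ) with Δψ = ln[tan(π/4+φ₂/2)/tan(π/4+φ₁/2)] = -0.1332, Δλ = -0.3648 → C = 249.93°
d = R·|Δφ| / |cos C| = 6364·0.11694 / 0.34311 = 2169 km

2169 km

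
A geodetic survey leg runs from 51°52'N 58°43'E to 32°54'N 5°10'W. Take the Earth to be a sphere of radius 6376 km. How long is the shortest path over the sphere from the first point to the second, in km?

5458 km

Haversine: a = sin²(Δφ/2)+cos φ₁ cos φ₂ sin²(Δλ/2) = 0.17226;  σ = 2·atan2(√a,√(1−a))
σ = 49.044° → d = Rσ = 6376·0.85599 = 5458 km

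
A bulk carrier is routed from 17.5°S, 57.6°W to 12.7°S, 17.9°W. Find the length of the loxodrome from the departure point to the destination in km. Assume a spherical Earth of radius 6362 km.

4288 km

Δψ = ln[tan(π/4+φ₂/2)/tan(π/4+φ₁/2)] = +0.0868;  Δφ = +0.0838 rad,  Δλ = +0.6929 rad
q = Δφ/Δψ = 0.9651
d = R·√(Δφ² + q²Δλ²) = 6362·0.67397 = 4288 km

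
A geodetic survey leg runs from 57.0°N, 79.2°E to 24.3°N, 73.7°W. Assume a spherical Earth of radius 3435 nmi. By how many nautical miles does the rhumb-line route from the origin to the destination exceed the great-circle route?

Great circle: cos σ = sin φ₁ sin φ₂ + cos φ₁ cos φ₂ cos Δλ,  σ = 1.6677 rad → d_gc = 5728.59 nmi
Rhumb line: Δψ = -0.7792, q = Δφ/Δψ = 0.7324, d_rh = R√(Δφ²+q²Δλ²) = 6994.11 nmi
Excess = 6994.11 − 5728.59 = 1265.52 ≈ 1266 nmi

1266 nmi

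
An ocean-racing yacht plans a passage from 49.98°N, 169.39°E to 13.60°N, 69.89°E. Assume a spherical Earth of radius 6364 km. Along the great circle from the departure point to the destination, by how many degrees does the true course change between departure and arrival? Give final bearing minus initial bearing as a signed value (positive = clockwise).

At departure: θ₁ = atan2(sin Δλ cos φ₂, cos φ₁ sin φ₂ − sin φ₁ cos φ₂ cos Δλ) = 285.95°
At arrival: θ₂ = atan2(sin Δλ cos φ₁, −cos φ₂ sin φ₁ + sin φ₂ cos φ₁ cos Δλ) = 219.50°
Δθ = θ₂ − θ₁ = -66.5°

-66.5°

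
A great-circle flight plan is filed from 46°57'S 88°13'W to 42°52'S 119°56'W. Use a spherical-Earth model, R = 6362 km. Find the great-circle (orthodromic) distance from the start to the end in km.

2517 km

Haversine: a = sin²(Δφ/2)+cos φ₁ cos φ₂ sin²(Δλ/2) = 0.03863;  σ = 2·atan2(√a,√(1−a))
σ = 22.670° → d = Rσ = 6362·0.39566 = 2517 km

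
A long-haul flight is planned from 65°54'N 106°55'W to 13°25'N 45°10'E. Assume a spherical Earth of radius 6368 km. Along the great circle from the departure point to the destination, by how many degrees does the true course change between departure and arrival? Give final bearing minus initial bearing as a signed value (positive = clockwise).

At departure: θ₁ = atan2(sin Δλ cos φ₂, cos φ₁ sin φ₂ − sin φ₁ cos φ₂ cos Δλ) = 27.38°
At arrival: θ₂ = atan2(sin Δλ cos φ₁, −cos φ₂ sin φ₁ + sin φ₂ cos φ₁ cos Δλ) = 168.87°
Δθ = θ₂ − θ₁ = +141.5°

+141.5°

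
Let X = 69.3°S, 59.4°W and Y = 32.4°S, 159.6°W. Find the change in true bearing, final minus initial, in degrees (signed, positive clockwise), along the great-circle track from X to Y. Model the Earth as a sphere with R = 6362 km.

At departure: θ₁ = atan2(sin Δλ cos φ₂, cos φ₁ sin φ₂ − sin φ₁ cos φ₂ cos Δλ) = 248.38°
At arrival: θ₂ = atan2(sin Δλ cos φ₁, −cos φ₂ sin φ₁ + sin φ₂ cos φ₁ cos Δλ) = 337.09°
Δθ = θ₂ − θ₁ = +88.7°

+88.7°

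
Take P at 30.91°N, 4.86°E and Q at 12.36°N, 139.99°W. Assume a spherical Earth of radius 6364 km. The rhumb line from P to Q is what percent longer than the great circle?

Great circle: σ = 2.1838 rad → d_gc = Rσ = 13897.5 km
Rhumb: Δφ = -0.3238, Δλ = -2.5281, Δψ = -0.3503, q = Δφ/Δψ = 0.9242 → d_rh = R√(Δφ²+q²Δλ²) = 15011.3 km
Excess = (15011.3 − 13897.5) / 13897.5 = 1113.8 / 13897.5 = 8.01% ≈ 8.0%

8.0%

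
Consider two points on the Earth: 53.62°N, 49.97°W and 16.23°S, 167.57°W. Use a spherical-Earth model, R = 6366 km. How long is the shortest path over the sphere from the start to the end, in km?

13251 km

cos σ = sin φ₁ sin φ₂ + cos φ₁ cos φ₂ cos Δλ
      = sin(53.62°)sin(-16.23°) + cos(53.62°)cos(-16.23°)cos(-117.60°) = -0.4889
σ = 119.266° → d = Rσ = 6366·2.08159 = 13251 km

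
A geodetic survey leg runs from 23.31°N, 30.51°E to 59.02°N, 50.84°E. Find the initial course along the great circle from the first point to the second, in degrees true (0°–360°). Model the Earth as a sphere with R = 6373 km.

16.7°

N = sin Δλ·cos φ₂ = +0.1788;  D = cos φ₁ sin φ₂ − sin φ₁ cos φ₂ cos Δλ = +0.5964
initial course = atan2(N, D) = 16.69°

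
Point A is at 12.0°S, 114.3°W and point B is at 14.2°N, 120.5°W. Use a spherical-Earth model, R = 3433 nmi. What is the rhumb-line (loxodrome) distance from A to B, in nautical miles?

Rhumb course C = atan2(Δλ, Δψ) with Δψ = ln[tan(π/4+φ₂/2)/tan(π/4+φ₁/2)] = +0.4614, Δλ = -0.1082 → C = 346.80°
d = R·|Δφ| / |cos C| = 3433·0.45728 / 0.97358 = 1612 nmi

1612 nmi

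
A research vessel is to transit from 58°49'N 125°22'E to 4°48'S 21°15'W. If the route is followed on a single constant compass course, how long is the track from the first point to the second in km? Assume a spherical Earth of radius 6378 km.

Rhumb course C = atan2(Δλ, Δψ) with Δψ = ln[tan(π/4+φ₂/2)/tan(π/4+φ₁/2)] = -1.3602, Δλ = -2.5589 → C = 242.01°
d = R·|Δφ| / |cos C| = 6378·1.11032 / 0.46937 = 15087 km

15087 km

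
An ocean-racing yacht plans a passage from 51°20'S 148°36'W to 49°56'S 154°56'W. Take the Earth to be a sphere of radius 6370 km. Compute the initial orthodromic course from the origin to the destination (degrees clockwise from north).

286.7°

θ = atan2( sin Δλ·cos φ₂ ,  cos φ₁ sin φ₂ − sin φ₁ cos φ₂ cos Δλ )
  = atan2(-0.0710, +0.0214) = 286.75°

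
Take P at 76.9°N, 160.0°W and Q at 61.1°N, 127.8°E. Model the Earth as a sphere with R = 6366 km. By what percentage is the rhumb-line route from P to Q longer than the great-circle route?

6.0%

Great circle: σ = 0.4818 rad → d_gc = Rσ = 3067.1 km
Rhumb: Δφ = -0.2758, Δλ = -1.2601, Δψ = -0.8084, q = Δφ/Δψ = 0.3411 → d_rh = R√(Δφ²+q²Δλ²) = 3251.2 km
Excess = (3251.2 − 3067.1) / 3067.1 = 184.1 / 3067.1 = 6.00% ≈ 6.0%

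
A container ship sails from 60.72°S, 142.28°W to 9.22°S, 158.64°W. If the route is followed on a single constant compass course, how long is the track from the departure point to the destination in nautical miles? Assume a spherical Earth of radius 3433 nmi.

3175 nmi

Δψ = ln[tan(π/4+φ₂/2)/tan(π/4+φ₁/2)] = +1.1808;  Δφ = +0.8988 rad,  Δλ = -0.2855 rad
q = Δφ/Δψ = 0.7612
d = R·√(Δφ² + q²Δλ²) = 3433·0.92475 = 3175 nmi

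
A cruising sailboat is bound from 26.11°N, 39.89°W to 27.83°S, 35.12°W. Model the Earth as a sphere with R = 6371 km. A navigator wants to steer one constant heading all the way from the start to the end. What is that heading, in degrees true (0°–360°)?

Meridional parts: M(φ₁)=+0.4723, M(φ₂)=-0.5060 → ΔM = -0.9784;  Δλ = +0.0833 rad
tan C = Δλ / ΔM = -0.0851 → C = 175.14°

175.1°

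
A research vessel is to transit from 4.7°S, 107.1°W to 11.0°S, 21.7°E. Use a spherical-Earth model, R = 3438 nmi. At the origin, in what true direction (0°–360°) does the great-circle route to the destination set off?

N = sin Δλ·cos φ₂ = +0.7650;  D = cos φ₁ sin φ₂ − sin φ₁ cos φ₂ cos Δλ = -0.2406
initial course = atan2(N, D) = 107.46°

107.5°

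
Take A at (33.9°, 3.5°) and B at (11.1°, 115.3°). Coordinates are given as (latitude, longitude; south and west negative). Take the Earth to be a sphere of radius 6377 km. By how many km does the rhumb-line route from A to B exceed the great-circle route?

404 km

Great circle: cos σ = sin φ₁ sin φ₂ + cos φ₁ cos φ₂ cos Δλ,  σ = 1.7672 rad → d_gc = 11269.1 km
Rhumb line: Δψ = -0.4346, q = Δφ/Δψ = 0.9156, d_rh = R√(Δφ²+q²Δλ²) = 11672.7 km
Excess = 11672.7 − 11269.1 = 403.6 ≈ 404 km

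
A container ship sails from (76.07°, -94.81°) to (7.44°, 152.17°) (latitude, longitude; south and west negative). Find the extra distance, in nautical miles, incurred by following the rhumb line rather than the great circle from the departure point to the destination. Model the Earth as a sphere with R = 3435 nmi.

Great circle: cos σ = sin φ₁ sin φ₂ + cos φ₁ cos φ₂ cos Δλ,  σ = 1.5385 rad → d_gc = 5284.6 nmi
Rhumb line: Δψ = -1.9722, q = Δφ/Δψ = 0.6074, d_rh = R√(Δφ²+q²Δλ²) = 5819.4 nmi
Excess = 5819.4 − 5284.6 = 534.8 ≈ 535 nmi

535 nmi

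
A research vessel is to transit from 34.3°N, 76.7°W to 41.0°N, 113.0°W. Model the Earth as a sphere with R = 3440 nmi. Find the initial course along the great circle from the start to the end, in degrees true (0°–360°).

294.0°

N = sin Δλ·cos φ₂ = -0.4468;  D = cos φ₁ sin φ₂ − sin φ₁ cos φ₂ cos Δλ = +0.1992
initial course = atan2(N, D) = 294.03°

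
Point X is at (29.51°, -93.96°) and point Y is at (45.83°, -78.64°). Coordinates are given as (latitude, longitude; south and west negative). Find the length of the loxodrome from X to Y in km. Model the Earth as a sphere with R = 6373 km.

Δψ = ln[tan(π/4+φ₂/2)/tan(π/4+φ₁/2)] = +0.3626;  Δφ = +0.2848 rad,  Δλ = +0.2674 rad
q = Δφ/Δψ = 0.7856
d = R·√(Δφ² + q²Δλ²) = 6373·0.35392 = 2256 km

2256 km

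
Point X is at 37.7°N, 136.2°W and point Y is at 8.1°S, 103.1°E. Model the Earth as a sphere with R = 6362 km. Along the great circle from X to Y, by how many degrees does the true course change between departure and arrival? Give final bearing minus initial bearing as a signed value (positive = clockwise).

-51.9°

At departure: θ₁ = atan2(sin Δλ cos φ₂, cos φ₁ sin φ₂ − sin φ₁ cos φ₂ cos Δλ) = 283.07°
At arrival: θ₂ = atan2(sin Δλ cos φ₁, −cos φ₂ sin φ₁ + sin φ₂ cos φ₁ cos Δλ) = 231.12°
Δθ = θ₂ − θ₁ = -51.9°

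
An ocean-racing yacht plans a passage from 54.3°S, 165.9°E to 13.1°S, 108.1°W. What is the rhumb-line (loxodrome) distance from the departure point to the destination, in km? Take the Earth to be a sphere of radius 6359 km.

Rhumb course C = atan2(Δλ, Δψ) with Δψ = ln[tan(π/4+φ₂/2)/tan(π/4+φ₁/2)] = +0.9025, Δλ = +1.5010 → C = 58.98°
d = R·|Δφ| / |cos C| = 6359·0.71908 / 0.51528 = 8874 km

8874 km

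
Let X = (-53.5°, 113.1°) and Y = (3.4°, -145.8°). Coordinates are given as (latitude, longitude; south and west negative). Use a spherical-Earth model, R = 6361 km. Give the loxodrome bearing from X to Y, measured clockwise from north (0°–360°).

56.5°

Meridional parts: M(φ₁)=-1.1094, M(φ₂)=+0.0594 → ΔM = +1.1688;  Δλ = +1.7645 rad
tan C = Δλ / ΔM = +1.5097 → C = 56.48°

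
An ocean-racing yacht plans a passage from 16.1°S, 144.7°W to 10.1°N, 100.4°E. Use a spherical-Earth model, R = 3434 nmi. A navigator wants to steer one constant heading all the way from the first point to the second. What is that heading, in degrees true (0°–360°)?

283.0°

Δψ = ln[tan(π/4+φ₂/2)/tan(π/4+φ₁/2)] = +0.4620
Δλ = -2.0054 rad (taken the short way round)
course = atan2(Δλ, Δψ) = 282.97°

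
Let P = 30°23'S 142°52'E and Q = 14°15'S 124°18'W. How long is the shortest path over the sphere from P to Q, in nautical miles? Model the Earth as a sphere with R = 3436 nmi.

5111 nmi

cos σ = sin φ₁ sin φ₂ + cos φ₁ cos φ₂ cos Δλ
      = sin(-30.38°)sin(-14.25°) + cos(-30.38°)cos(-14.25°)cos(92.83°) = 0.0832
σ = 85.229° → d = Rσ = 3436·1.48753 = 5111 nmi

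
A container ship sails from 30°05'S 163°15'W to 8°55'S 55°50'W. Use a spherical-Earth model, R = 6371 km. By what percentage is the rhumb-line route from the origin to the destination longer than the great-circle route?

Great circle: σ = 1.7499 rad → d_gc = Rσ = 11148.8 km
Rhumb: Δφ = +0.3694, Δλ = +1.8748, Δψ = +0.3947, q = Δφ/Δψ = 0.9359 → d_rh = R√(Δφ²+q²Δλ²) = 11423.7 km
Excess = (11423.7 − 11148.8) / 11148.8 = 274.9 / 11148.8 = 2.47% ≈ 2.5%

2.5%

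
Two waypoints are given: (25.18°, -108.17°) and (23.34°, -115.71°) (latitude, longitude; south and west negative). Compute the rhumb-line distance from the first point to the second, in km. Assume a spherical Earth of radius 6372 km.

791 km

Rhumb course C = atan2(Δλ, Δψ) with Δψ = ln[tan(π/4+φ₂/2)/tan(π/4+φ₁/2)] = -0.0352, Δλ = -0.1316 → C = 255.01°
d = R·|Δφ| / |cos C| = 6372·0.03211 / 0.25858 = 791 km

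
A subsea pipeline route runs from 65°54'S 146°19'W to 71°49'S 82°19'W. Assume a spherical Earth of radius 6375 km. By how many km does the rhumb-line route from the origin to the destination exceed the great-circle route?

Great circle: cos σ = sin φ₁ sin φ₂ + cos φ₁ cos φ₂ cos Δλ,  σ = 0.3947 rad → d_gc = 2516.3 km
Rhumb line: Δψ = -0.2882, q = Δφ/Δψ = 0.3584, d_rh = R√(Δφ²+q²Δλ²) = 2635.4 km
Excess = 2635.4 − 2516.3 = 119.1 ≈ 119 km

119 km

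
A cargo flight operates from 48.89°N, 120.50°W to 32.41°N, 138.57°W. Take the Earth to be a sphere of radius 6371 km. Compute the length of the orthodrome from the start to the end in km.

cos σ = sin φ₁ sin φ₂ + cos φ₁ cos φ₂ cos Δλ
      = sin(48.89°)sin(32.41°) + cos(48.89°)cos(32.41°)cos(-18.07°) = 0.9315
σ = 21.324° → d = Rσ = 6371·0.37217 = 2371 km

2371 km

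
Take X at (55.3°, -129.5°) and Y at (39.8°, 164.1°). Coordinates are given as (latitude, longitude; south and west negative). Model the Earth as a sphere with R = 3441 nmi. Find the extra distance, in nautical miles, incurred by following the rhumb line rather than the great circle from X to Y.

Great circle: cos σ = sin φ₁ sin φ₂ + cos φ₁ cos φ₂ cos Δλ,  σ = 0.7935 rad → d_gc = 2730.4 nmi
Rhumb line: Δψ = -0.4050, q = Δφ/Δψ = 0.6679, d_rh = R√(Δφ²+q²Δλ²) = 2821.4 nmi
Excess = 2821.4 − 2730.4 = 91.0 ≈ 91 nmi

91 nmi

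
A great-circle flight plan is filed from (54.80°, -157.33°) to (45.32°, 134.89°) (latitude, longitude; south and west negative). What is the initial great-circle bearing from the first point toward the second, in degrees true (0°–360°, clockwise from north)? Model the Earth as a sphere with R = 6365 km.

N = sin Δλ·cos φ₂ = -0.6509;  D = cos φ₁ sin φ₂ − sin φ₁ cos φ₂ cos Δλ = +0.1926
initial course = atan2(N, D) = 286.48°

286.5°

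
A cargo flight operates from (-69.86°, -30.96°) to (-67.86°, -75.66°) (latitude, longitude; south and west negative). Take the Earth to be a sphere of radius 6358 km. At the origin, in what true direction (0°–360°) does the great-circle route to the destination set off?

N = sin Δλ·cos φ₂ = -0.2651;  D = cos φ₁ sin φ₂ − sin φ₁ cos φ₂ cos Δλ = -0.0674
initial course = atan2(N, D) = 255.73°

255.7°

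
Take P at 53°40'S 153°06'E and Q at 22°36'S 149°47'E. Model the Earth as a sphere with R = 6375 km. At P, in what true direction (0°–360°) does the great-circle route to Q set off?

354.1°

θ = atan2( sin Δλ·cos φ₂ ,  cos φ₁ sin φ₂ − sin φ₁ cos φ₂ cos Δλ )
  = atan2(-0.0534, +0.5148) = 354.08°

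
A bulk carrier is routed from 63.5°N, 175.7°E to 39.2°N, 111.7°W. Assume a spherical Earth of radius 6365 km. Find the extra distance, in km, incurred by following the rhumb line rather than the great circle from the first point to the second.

Great circle: cos σ = sin φ₁ sin φ₂ + cos φ₁ cos φ₂ cos Δλ,  σ = 0.8379 rad → d_gc = 5333.2 km
Rhumb line: Δψ = -0.7014, q = Δφ/Δψ = 0.6047, d_rh = R√(Δφ²+q²Δλ²) = 5574.1 km
Excess = 5574.1 − 5333.2 = 240.9 ≈ 241 km

241 km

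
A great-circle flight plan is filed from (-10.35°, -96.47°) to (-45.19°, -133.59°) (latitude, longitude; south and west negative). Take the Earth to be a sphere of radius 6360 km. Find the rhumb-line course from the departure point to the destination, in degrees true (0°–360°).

222.6°

Δψ = ln[tan(π/4+φ₂/2)/tan(π/4+φ₁/2)] = -0.7044
Δλ = -0.6479 rad (taken the short way round)
course = atan2(Δλ, Δψ) = 222.60°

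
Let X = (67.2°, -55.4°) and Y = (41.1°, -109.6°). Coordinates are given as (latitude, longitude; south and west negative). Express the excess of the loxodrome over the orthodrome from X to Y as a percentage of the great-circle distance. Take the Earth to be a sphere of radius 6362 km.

Great circle: σ = 0.6812 rad → d_gc = Rσ = 4333.7 km
Rhumb: Δφ = -0.4555, Δλ = -0.9460, Δψ = -0.8131, q = Δφ/Δψ = 0.5602 → d_rh = R√(Δφ²+q²Δλ²) = 4446.0 km
Excess = (4446.0 − 4333.7) / 4333.7 = 112.3 / 4333.7 = 2.59% ≈ 2.6%

2.6%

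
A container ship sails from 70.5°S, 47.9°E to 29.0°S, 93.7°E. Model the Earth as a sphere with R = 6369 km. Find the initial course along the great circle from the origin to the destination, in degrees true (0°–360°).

θ = atan2( sin Δλ·cos φ₂ ,  cos φ₁ sin φ₂ − sin φ₁ cos φ₂ cos Δλ )
  = atan2(+0.6270, +0.4129) = 56.63°

56.6°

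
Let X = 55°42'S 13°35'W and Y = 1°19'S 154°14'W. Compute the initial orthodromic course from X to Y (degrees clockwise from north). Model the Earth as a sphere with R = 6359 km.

θ = atan2( sin Δλ·cos φ₂ ,  cos φ₁ sin φ₂ − sin φ₁ cos φ₂ cos Δλ )
  = atan2(-0.6339, -0.6516) = 224.21°

224.2°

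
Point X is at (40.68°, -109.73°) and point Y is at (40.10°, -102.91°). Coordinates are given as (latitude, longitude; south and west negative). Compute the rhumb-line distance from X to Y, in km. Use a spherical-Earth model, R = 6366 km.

Δψ = ln[tan(π/4+φ₂/2)/tan(π/4+φ₁/2)] = -0.0133;  Δφ = -0.0101 rad,  Δλ = +0.1190 rad
q = Δφ/Δψ = 0.7616
d = R·√(Δφ² + q²Δλ²) = 6366·0.09122 = 581 km

581 km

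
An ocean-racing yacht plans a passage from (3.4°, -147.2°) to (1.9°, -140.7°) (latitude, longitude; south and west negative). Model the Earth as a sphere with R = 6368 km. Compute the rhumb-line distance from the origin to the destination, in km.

741 km

Rhumb course C = atan2(Δλ, Δψ) with Δψ = ln[tan(π/4+φ₂/2)/tan(π/4+φ₁/2)] = -0.0262, Δλ = +0.1134 → C = 103.01°
d = R·|Δφ| / |cos C| = 6368·0.02618 / 0.22509 = 741 km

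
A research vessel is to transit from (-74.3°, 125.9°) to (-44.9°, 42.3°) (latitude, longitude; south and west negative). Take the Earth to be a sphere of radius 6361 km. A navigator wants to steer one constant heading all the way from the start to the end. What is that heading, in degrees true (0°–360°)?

Meridional parts: M(φ₁)=-1.9814, M(φ₂)=-0.8789 → ΔM = +1.1025;  Δλ = -1.4591 rad
tan C = Δλ / ΔM = -1.3234 → C = 307.08°

307.1°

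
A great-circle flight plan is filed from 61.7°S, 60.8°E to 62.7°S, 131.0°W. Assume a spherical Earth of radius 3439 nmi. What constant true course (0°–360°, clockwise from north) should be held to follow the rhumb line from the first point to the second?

90.7°

Δψ = ln[tan(π/4+φ₂/2)/tan(π/4+φ₁/2)] = -0.0374
Δλ = +2.9356 rad (taken the short way round)
course = atan2(Δλ, Δψ) = 90.73°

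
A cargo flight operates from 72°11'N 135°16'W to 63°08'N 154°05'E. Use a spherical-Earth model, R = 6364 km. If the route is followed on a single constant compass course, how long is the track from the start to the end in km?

Δψ = ln[tan(π/4+φ₂/2)/tan(π/4+φ₁/2)] = -0.4212;  Δφ = -0.1580 rad,  Δλ = -1.2331 rad
q = Δφ/Δψ = 0.3750
d = R·√(Δφ² + q²Δλ²) = 6364·0.48863 = 3110 km

3110 km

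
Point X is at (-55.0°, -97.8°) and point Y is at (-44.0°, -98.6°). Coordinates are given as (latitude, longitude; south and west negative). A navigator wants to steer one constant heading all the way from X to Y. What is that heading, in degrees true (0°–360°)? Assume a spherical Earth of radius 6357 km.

Meridional parts: M(φ₁)=-1.1542, M(φ₂)=-0.8569 → ΔM = +0.2973;  Δλ = -0.0140 rad
tan C = Δλ / ΔM = -0.0470 → C = 357.31°

357.3°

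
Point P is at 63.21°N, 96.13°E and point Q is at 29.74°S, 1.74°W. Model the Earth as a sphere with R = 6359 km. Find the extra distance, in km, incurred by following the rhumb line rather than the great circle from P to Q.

336 km

Great circle: cos σ = sin φ₁ sin φ₂ + cos φ₁ cos φ₂ cos Δλ,  σ = 2.0903 rad → d_gc = 13291.9 km
Rhumb line: Δψ = -1.9790, q = Δφ/Δψ = 0.8198, d_rh = R√(Δφ²+q²Δλ²) = 13627.6 km
Excess = 13627.6 − 13291.9 = 335.7 ≈ 336 km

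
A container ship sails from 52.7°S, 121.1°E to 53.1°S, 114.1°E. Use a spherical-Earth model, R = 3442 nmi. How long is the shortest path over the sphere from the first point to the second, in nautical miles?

255 nmi

Haversine: a = sin²(Δφ/2)+cos φ₁ cos φ₂ sin²(Δλ/2) = 0.00137;  σ = 2·atan2(√a,√(1−a))
σ = 4.240° → d = Rσ = 3442·0.07400 = 255 nmi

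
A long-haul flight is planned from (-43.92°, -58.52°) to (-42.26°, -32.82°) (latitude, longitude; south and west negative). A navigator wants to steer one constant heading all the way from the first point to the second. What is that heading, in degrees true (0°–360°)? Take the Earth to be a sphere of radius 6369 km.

Δψ = ln[tan(π/4+φ₂/2)/tan(π/4+φ₁/2)] = +0.0397
Δλ = +0.4485 rad (taken the short way round)
course = atan2(Δλ, Δψ) = 84.95°

84.9°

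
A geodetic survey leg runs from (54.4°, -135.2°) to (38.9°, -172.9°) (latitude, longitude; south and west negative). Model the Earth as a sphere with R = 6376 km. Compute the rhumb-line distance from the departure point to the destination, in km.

3332 km

Δψ = ln[tan(π/4+φ₂/2)/tan(π/4+φ₁/2)] = -0.3981;  Δφ = -0.2705 rad,  Δλ = -0.6580 rad
q = Δφ/Δψ = 0.6796
d = R·√(Δφ² + q²Δλ²) = 6376·0.52263 = 3332 km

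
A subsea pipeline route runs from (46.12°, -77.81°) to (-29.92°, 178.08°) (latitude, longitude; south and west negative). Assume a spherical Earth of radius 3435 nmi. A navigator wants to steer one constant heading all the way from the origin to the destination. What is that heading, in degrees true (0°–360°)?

Meridional parts: M(φ₁)=+0.9093, M(φ₂)=-0.5477 → ΔM = -1.4570;  Δλ = -1.8171 rad
tan C = Δλ / ΔM = +1.2471 → C = 231.28°

231.3°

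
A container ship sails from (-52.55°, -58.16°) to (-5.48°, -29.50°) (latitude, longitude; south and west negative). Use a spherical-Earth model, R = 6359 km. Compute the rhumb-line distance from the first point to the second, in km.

5858 km

Rhumb course C = atan2(Δλ, Δψ) with Δψ = ln[tan(π/4+φ₂/2)/tan(π/4+φ₁/2)] = +0.9861, Δλ = +0.5002 → C = 26.90°
d = R·|Δφ| / |cos C| = 6359·0.82153 / 0.89181 = 5858 km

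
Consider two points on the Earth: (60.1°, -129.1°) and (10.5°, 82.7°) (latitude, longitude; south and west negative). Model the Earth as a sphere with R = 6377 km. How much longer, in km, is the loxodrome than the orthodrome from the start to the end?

Great circle: cos σ = sin φ₁ sin φ₂ + cos φ₁ cos φ₂ cos Δλ,  σ = 1.8324 rad → d_gc = 11684.9 km
Rhumb line: Δψ = -1.1362, q = Δφ/Δψ = 0.7619, d_rh = R√(Δφ²+q²Δλ²) = 13726.9 km
Excess = 13726.9 − 11684.9 = 2042.0 ≈ 2042 km

2042 km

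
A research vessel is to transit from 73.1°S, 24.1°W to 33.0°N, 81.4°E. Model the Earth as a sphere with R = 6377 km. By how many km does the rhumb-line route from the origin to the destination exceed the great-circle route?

619 km

Great circle: cos σ = sin φ₁ sin φ₂ + cos φ₁ cos φ₂ cos Δλ,  σ = 2.1972 rad → d_gc = 14011.8 km
Rhumb line: Δψ = +2.5175, q = Δφ/Δψ = 0.7356, d_rh = R√(Δφ²+q²Δλ²) = 14630.4 km
Excess = 14630.4 − 14011.8 = 618.6 ≈ 619 km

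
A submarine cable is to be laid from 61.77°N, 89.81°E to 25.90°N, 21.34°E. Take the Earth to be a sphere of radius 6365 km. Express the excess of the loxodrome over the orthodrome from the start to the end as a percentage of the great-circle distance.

3.3%

Great circle: σ = 0.9992 rad → d_gc = Rσ = 6359.7 km
Rhumb: Δφ = -0.6260, Δλ = -1.1950, Δψ = -0.9122, q = Δφ/Δψ = 0.6863 → d_rh = R√(Δφ²+q²Δλ²) = 6567.4 km
Excess = (6567.4 − 6359.7) / 6359.7 = 207.7 / 6359.7 = 3.27% ≈ 3.3%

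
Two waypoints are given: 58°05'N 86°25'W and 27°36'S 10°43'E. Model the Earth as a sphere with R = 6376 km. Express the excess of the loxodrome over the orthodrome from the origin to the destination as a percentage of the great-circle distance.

Great circle: σ = 2.0392 rad → d_gc = Rσ = 13001.7 km
Rhumb: Δφ = -1.4955, Δλ = +1.6953, Δψ = -1.7534, q = Δφ/Δψ = 0.8529 → d_rh = R√(Δφ²+q²Δλ²) = 13263.0 km
Excess = (13263.0 − 13001.7) / 13001.7 = 261.3 / 13001.7 = 2.01% ≈ 2.0%

2.0%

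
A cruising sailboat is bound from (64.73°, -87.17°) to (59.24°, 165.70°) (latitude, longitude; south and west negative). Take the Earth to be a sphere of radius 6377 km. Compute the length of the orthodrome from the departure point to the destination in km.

4957 km

cos σ = sin φ₁ sin φ₂ + cos φ₁ cos φ₂ cos Δλ
      = sin(64.73°)sin(59.24°) + cos(64.73°)cos(59.24°)cos(-107.13°) = 0.7128
σ = 44.538° → d = Rσ = 6377·0.77734 = 4957 km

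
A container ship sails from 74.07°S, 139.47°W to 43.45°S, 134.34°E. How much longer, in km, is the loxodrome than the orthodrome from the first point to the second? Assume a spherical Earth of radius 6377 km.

Great circle: cos σ = sin φ₁ sin φ₂ + cos φ₁ cos φ₂ cos Δλ,  σ = 0.8304 rad → d_gc = 5295.7 km
Rhumb line: Δψ = +1.1231, q = Δφ/Δψ = 0.4759, d_rh = R√(Δφ²+q²Δλ²) = 5696.7 km
Excess = 5696.7 − 5295.7 = 401.0 ≈ 401 km

401 km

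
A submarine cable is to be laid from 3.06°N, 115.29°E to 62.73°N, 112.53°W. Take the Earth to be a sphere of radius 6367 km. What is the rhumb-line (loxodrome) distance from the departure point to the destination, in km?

Δψ = ln[tan(π/4+φ₂/2)/tan(π/4+φ₁/2)] = +1.3630;  Δφ = +1.0414 rad,  Δλ = +2.3070 rad
q = Δφ/Δψ = 0.7641
d = R·√(Δφ² + q²Δλ²) = 6367·2.04735 = 13035 km

13035 km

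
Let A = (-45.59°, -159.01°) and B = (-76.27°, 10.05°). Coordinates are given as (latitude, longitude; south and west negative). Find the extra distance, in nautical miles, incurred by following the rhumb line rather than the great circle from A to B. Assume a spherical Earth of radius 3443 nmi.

1340 nmi

Great circle: cos σ = sin φ₁ sin φ₂ + cos φ₁ cos φ₂ cos Δλ,  σ = 1.0112 rad → d_gc = 3481.5 nmi
Rhumb line: Δψ = -1.2210, q = Δφ/Δψ = 0.4386, d_rh = R√(Δφ²+q²Δλ²) = 4821.7 nmi
Excess = 4821.7 − 3481.5 = 1340.2 ≈ 1340 nmi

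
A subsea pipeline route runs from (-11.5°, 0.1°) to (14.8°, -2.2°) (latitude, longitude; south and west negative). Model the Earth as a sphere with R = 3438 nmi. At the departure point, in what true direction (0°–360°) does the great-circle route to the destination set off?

355.0°

θ = atan2( sin Δλ·cos φ₂ ,  cos φ₁ sin φ₂ − sin φ₁ cos φ₂ cos Δλ )
  = atan2(-0.0388, +0.4429) = 354.99°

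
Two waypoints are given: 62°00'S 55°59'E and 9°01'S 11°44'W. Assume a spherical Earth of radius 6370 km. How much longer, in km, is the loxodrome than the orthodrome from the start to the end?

Great circle: cos σ = sin φ₁ sin φ₂ + cos φ₁ cos φ₂ cos Δλ,  σ = 1.2512 rad → d_gc = 7970.1 km
Rhumb line: Δψ = +1.2310, q = Δφ/Δψ = 0.7512, d_rh = R√(Δφ²+q²Δλ²) = 8166.1 km
Excess = 8166.1 − 7970.1 = 196.0 ≈ 196 km

196 km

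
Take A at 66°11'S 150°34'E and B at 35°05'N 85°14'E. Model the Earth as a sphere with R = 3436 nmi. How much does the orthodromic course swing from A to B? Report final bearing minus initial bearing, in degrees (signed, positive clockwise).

Initial bearing θ₁ = atan2(sin Δλ cos φ₂, cos φ₁ sin φ₂ − sin φ₁ cos φ₂ cos Δλ) = 306.21°
Final bearing θ₂ = (initial bearing from the destination back to the start) + 180° = 336.54°
Δθ = θ₂ − θ₁ = +30.3°

+30.3°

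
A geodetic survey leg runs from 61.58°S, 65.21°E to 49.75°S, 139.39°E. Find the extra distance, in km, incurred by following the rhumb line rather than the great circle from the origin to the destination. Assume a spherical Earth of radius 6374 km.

Great circle: cos σ = sin φ₁ sin φ₂ + cos φ₁ cos φ₂ cos Δλ,  σ = 0.7150 rad → d_gc = 4557.5 km
Rhumb line: Δψ = +0.3696, q = Δφ/Δψ = 0.5587, d_rh = R√(Δφ²+q²Δλ²) = 4794.6 km
Excess = 4794.6 − 4557.5 = 237.1 ≈ 237 km

237 km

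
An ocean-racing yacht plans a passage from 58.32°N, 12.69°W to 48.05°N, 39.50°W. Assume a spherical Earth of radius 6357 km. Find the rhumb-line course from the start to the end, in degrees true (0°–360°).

Meridional parts: M(φ₁)=+1.2597, M(φ₂)=+0.9588 → ΔM = -0.3010;  Δλ = -0.4679 rad
tan C = Δλ / ΔM = +1.5547 → C = 237.25°

237.3°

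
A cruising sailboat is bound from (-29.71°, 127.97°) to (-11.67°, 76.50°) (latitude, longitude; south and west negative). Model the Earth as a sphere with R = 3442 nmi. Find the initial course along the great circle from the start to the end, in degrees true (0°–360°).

279.4°

θ = atan2( sin Δλ·cos φ₂ ,  cos φ₁ sin φ₂ − sin φ₁ cos φ₂ cos Δλ )
  = atan2(-0.7661, +0.1267) = 279.39°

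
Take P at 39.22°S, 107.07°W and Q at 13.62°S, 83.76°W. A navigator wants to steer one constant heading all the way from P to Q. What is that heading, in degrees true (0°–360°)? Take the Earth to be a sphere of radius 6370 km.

38.8°

Meridional parts: M(φ₁)=-0.7452, M(φ₂)=-0.2400 → ΔM = +0.5053;  Δλ = +0.4068 rad
tan C = Δλ / ΔM = +0.8052 → C = 38.84°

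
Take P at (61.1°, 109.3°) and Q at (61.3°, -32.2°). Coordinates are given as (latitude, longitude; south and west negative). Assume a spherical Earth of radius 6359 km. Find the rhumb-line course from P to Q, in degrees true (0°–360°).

Meridional parts: M(φ₁)=+1.3560, M(φ₂)=+1.3633 → ΔM = +0.0072;  Δλ = -2.4696 rad
tan C = Δλ / ΔM = -340.8394 → C = 270.17°

270.2°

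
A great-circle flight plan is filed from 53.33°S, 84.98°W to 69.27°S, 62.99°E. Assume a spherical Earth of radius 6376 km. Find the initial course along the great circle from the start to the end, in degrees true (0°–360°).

166.8°

θ = atan2( sin Δλ·cos φ₂ ,  cos φ₁ sin φ₂ − sin φ₁ cos φ₂ cos Δλ )
  = atan2(+0.1877, -0.7992) = 166.78°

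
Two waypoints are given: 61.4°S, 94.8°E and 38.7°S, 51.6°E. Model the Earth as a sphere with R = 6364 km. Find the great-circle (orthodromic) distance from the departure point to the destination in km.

Haversine: a = sin²(Δφ/2)+cos φ₁ cos φ₂ sin²(Δλ/2) = 0.08936;  σ = 2·atan2(√a,√(1−a))
σ = 34.786° → d = Rσ = 6364·0.60714 = 3864 km

3864 km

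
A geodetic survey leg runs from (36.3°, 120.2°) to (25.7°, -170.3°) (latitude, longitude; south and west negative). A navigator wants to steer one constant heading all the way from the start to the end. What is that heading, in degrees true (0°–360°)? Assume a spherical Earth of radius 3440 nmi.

Δψ = ln[tan(π/4+φ₂/2)/tan(π/4+φ₁/2)] = -0.2164
Δλ = +1.2130 rad (taken the short way round)
course = atan2(Δλ, Δψ) = 100.11°

100.1°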